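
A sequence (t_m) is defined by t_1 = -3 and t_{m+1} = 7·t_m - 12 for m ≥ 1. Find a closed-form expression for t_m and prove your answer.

t_m = -5·7^(m - 1) + 2

Computing the first terms: t_1 = -3, t_2 = -33, t_3 = -243. This suggests t_m = -5·7^(m - 1) + 2.
For the base case m = 1: the formula gives -3 = -3 = t_1.
Inductive step: assume the claim holds for m = k, so t_k = -5·7^(k - 1) + 2.
Then t_{k+1} = 7·t_k - 12 = 7·(-5·7^(k - 1) + 2) - 12 = -5·7^k + 2 = -5·7^((k+1) - 1) + 2,
which is the claimed formula at m = k+1.
By the principle of mathematical induction, the result holds for all m ≥ 1.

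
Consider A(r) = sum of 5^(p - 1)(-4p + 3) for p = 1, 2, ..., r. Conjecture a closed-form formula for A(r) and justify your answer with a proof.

A(r) = 5^r(-r + 1) - 1

We claim A(r) = 5^r(-r + 1) - 1 for all r ≥ 1.
Base case (r = 1): A(1) = -1, and the closed form gives -1. They agree.
For the inductive step, assume it holds for an arbitrary p ≥ 1, so A(p) = 5^p(-p + 1) - 1.
Then A(p+1) = A(p) + (5^p(-4p - 1)) = (5^p(-p + 1) - 1) + (5^p(-4p - 1)).
Simplifying, A(p+1) = -5·5^p·p - 1 = 5^(p+1)(-(p+1) + 1) - 1,
which is the closed form with r = p+1.
By the principle of mathematical induction, the result holds for all r ≥ 1.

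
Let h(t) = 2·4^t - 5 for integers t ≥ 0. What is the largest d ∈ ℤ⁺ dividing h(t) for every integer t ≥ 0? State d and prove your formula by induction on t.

Computing the first values: h(0) = -3 and h(1) = 3; gcd(-3, 3) = 3, so d ≤ 3.
We prove 3 | 2·4^t - 5 for all t ≥ 0 by induction on t.
Base case (t = 0): h(0) = -3 = 3·(-1), so 3 | h(0).
For the inductive step, assume it holds for an arbitrary p ≥ 0, i.e. 3 | h(p). Then
h(p+1) = 2·4^(p+1) - 5 = 4·(2·4^p - 5) + 15 = 4·h(p) + 15. The first term is divisible by 3 by the inductive hypothesis, and 15 is divisible by 3. Hence 3 | h(p+1).
This completes the induction.
Therefore the largest such d is 3.

d = 3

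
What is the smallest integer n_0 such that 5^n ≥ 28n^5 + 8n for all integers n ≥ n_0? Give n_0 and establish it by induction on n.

n_0 = 9

At n = 8: 390625 < 917568, so the inequality fails and n_0 ≥ 9. We prove 5^n ≥ 28n^5 + 8n for all n ≥ 9.
Base case (n = 9): 5^n = 1953125 and 28n^5 + 8n = 1653444, so 1953125 ≥ 1653444.
Inductive step: assume the claim holds for n = r, so 5^r ≥ 28r^5 + 8r.
Then 5^(r + 1) = 5·(5^r) ≥ 5·(28r^5 + 8r).
Also, for r ≥ 9 we have 5·(28r^5 + 8r) ≥ 28(r+1)^5 + 8(r+1), since 5·(28r^5 + 8r) − (28(r+1)^5 + 8(r+1)) = 112r^5 - 140r^4 - 280r^3 - 280r^2 - 108r - 36, which is nonnegative for all r ≥ 9.
Combining, 5^(r + 1) ≥ 28(r+1)^5 + 8(r+1).
This completes the induction.
Hence the smallest such n_0 is 9.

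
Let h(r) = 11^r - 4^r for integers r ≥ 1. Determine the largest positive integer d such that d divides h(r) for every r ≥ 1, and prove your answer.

d = 7

Computing the first values: h(1) = 7 and h(2) = 105; gcd(7, 105) = 7, so d ≤ 7.
We prove 7 | 11^r - 4^r for all r ≥ 1 by induction on r.
Base step (r = 1): h(1) = 7 = 7·(1), so 7 | h(1).
Inductive step: suppose the statement holds for some k ≥ 1, i.e. 7 | h(k). Then
11^{k+1} − 4^{k+1} = 11·11^k − 4·4^k = 11·(11^k − 4^k) + (7)·4^k. The first term is divisible by 7 by the inductive hypothesis, and the second term (7)·4^k is divisible by 7 since 7 | 7. Hence 7 | h(k+1).
Hence, by induction on r, the claim holds for every r ≥ 1.
Therefore the largest such d is 7.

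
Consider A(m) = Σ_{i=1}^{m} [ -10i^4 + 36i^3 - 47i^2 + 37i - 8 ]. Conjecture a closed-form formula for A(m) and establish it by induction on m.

A(m) = -m(2m^4 - 4m^3 + m^2 - 4m - 3)

We claim A(m) = -m(2m^4 - 4m^3 + m^2 - 4m - 3) for all m ≥ 1.
For the base case m = 1: A(1) = 8, and the closed form gives 8. They agree.
For the inductive step, assume it holds for an arbitrary i ≥ 1, so A(i) = i(-2i^4 + 4i^3 - i^2 + 4i + 3).
Then A(i+1) = A(i) + (-10i^4 - 4i^3 + i^2 + 11i + 8) = (i(-2i^4 + 4i^3 - i^2 + 4i + 3)) + (-10i^4 - 4i^3 + i^2 + 11i + 8).
Simplifying, A(i+1) = -(i + 1)(2i^4 + 4i^3 + i^2 - 6i - 8) = -(i+1)(2(i+1)^4 - 4(i+1)^3 + (i+1)^2 - 4(i+1) - 3),
which is the closed form with m = i+1.
Hence, by induction on m, the claim holds for every m ≥ 1.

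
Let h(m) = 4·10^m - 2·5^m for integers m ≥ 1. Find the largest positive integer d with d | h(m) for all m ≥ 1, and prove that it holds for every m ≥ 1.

Computing the first values: h(1) = 30 and h(2) = 350; gcd(30, 350) = 10, so d ≤ 10.
We prove 10 | 4·10^m - 2·5^m for all m ≥ 1 by induction on m.
When m = 1: h(1) = 30 = 10·(3), so 10 | h(1).
Suppose the result is true for m = r, i.e. 10 | h(r). Then
h(r+1) − 10·h(r) = (4·10^(r+1) - 2·5^(r+1)) − 10·(4·10^r - 2·5^r) = (-2)·5^r·(5 − 10) = (10)·5^r. Since 10 | h(r) by the inductive hypothesis, 10 | 10·h(r); and 10 | 10 since 10 = 10·1. Therefore 10 | h(r+1).
By the principle of mathematical induction, the result holds for all m ≥ 1.
Therefore the largest such d is 10.

d = 10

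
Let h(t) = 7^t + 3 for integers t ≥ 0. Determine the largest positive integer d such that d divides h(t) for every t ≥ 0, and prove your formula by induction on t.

d = 2

Computing the first values: h(0) = 4 and h(1) = 10; gcd(4, 10) = 2, so d ≤ 2.
We prove 2 | 7^t + 3 for all t ≥ 0 by induction on t.
When t = 0: h(0) = 4 = 2·(2), so 2 | h(0).
Inductive step: assume the claim holds for t = j, i.e. 2 | h(j). Then
h(j+1) = 7^(j+1) + 3 = 7·(7^j + 3) - 18 = 7·h(j) - 18. The first term is divisible by 2 by the inductive hypothesis, and -18 is divisible by 2. Hence 2 | h(j+1).
By induction, the statement is established for all t ≥ 0.
Therefore the largest such d is 2.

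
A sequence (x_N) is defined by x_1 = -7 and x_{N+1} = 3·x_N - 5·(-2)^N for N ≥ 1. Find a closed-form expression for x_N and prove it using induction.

Computing the first terms: x_1 = -7, x_2 = -11, x_3 = -53. This suggests x_N = (-2)^N - 5·3^(N - 1).
For the base case N = 1: the formula gives -7 = -7 = x_1.
Suppose the result is true for N = p, so x_p = (-2)^p - 5·3^(p - 1).
Then x_{p+1} = 3·x_p - 5·(-2)^p = 3·((-2)^p - 5·3^(p - 1)) - 5·(-2)^p = (-2)^(p + 1) - 5·3^p = (-2)^(p+1) - 5·3^((p+1) - 1),
which is the claimed formula at N = p+1.
Hence, by induction on N, the claim holds for every N ≥ 1.

x_N = (-2)^N - 5·3^(N - 1)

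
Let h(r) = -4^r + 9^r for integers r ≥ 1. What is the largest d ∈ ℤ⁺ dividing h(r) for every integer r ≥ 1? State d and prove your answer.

Computing the first values: h(1) = 5 and h(2) = 65; gcd(5, 65) = 5, so d ≤ 5.
We prove 5 | -4^r + 9^r for all r ≥ 1 by induction on r.
When r = 1: h(1) = 5 = 5·(1), so 5 | h(1).
For the inductive step, assume it holds for an arbitrary k ≥ 1, i.e. 5 | h(k). Then
9^{k+1} − 4^{k+1} = 9·9^k − 4·4^k = 9·(9^k − 4^k) + (5)·4^k. The first term is divisible by 5 by the inductive hypothesis, and the second term (5)·4^k is divisible by 5 since 5 | 5. Hence 5 | h(k+1).
By the principle of mathematical induction, the result holds for all r ≥ 1.
Therefore the largest such d is 5.

d = 5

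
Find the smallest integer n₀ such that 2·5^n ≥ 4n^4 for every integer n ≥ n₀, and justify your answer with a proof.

At n = 3: 250 < 324, so the inequality fails and n₀ ≥ 4. We prove 2·5^n ≥ 4n^4 for all n ≥ 4.
Base case (n = 4): 2·5^n = 1250 and 4n^4 = 1024, so 1250 ≥ 1024.
Inductive step: suppose the statement holds for some j ≥ 4, so 2·5^j ≥ 4j^4.
Then 2·5^(j + 1) = 5·(2·5^j) ≥ 5·(4j^4).
Also, for j ≥ 4 we have 5·(4j^4) ≥ 4(j+1)^4, since 5 ≥ (1 + 1/j)^4 for all j ≥ 4.
Combining, 2·5^(j + 1) ≥ 4(j+1)^4.
By induction, the statement is established for all n ≥ 4.
Hence the smallest such n₀ is 4.

n₀ = 4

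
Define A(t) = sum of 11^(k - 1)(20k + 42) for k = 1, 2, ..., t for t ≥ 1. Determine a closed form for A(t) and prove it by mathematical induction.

We claim A(t) = 2·11^t(t + 2) - 4 for all t ≥ 1.
When t = 1: A(1) = 62, and the closed form gives 62. They agree.
For the inductive step, assume it holds for an arbitrary k ≥ 1, so A(k) = 2·11^k(k + 2) - 4.
Then A(k+1) = A(k) + (11^k(20k + 62)) = (2·11^k(k + 2) - 4) + (11^k(20k + 62)).
Simplifying, A(k+1) = 22·11^k·k + 66·11^k - 4 = 2·11^(k+1)((k+1) + 2) - 4,
which is the closed form with t = k+1.
Hence, by induction on t, the claim holds for every t ≥ 1.

A(t) = 2·11^t(t + 2) - 4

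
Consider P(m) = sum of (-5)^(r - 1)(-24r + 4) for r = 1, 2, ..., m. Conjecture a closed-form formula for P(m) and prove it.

We claim P(m) = 4(-5)^m·m for all m ≥ 1.
Base case (m = 1): P(1) = -20, and the closed form gives -20. They agree.
Inductive step: assume the claim holds for m = r, so P(r) = 4(-5)^r·r.
Then P(r+1) = P(r) + ((-5)^r(-24r - 20)) = (4(-5)^r·r) + ((-5)^r(-24r - 20)).
Simplifying, P(r+1) = (-5)^(r + 1)(4r + 4) = 4(-5)^(r+1)·(r+1),
which is the closed form with m = r+1.
By induction, the statement is established for all m ≥ 1.

P(m) = 4(-5)^m·m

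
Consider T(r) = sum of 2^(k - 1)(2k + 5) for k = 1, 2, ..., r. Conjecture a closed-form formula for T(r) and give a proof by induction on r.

We claim T(r) = 2^r(2r + 3) - 3 for all r ≥ 1.
For the base case r = 1: T(1) = 7, and the closed form gives 7. They agree.
Inductive step: suppose the statement holds for some k ≥ 1, so T(k) = 2^k(2k + 3) - 3.
Then T(k+1) = T(k) + (2^k(2k + 7)) = (2^k(2k + 3) - 3) + (2^k(2k + 7)).
Simplifying, T(k+1) = 4·2^k·k + 10·2^k - 3 = 2^(k+1)(2(k+1) + 3) - 3,
which is the closed form with r = k+1.
By the principle of mathematical induction, the result holds for all r ≥ 1.

T(r) = 2^r(2r + 3) - 3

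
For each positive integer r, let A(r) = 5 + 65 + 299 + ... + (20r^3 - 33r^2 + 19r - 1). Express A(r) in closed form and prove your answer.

A(r) = r(5r^3 - r^2 - 2r + 3)

We claim A(r) = r(5r^3 - r^2 - 2r + 3) for all r ≥ 1.
Base step (r = 1): A(1) = 5, and the closed form gives 5. They agree.
Suppose the result is true for r = m, so A(m) = m(5m^3 - m^2 - 2m + 3).
Then A(m+1) = A(m) + (20m^3 + 27m^2 + 13m + 5) = (m(5m^3 - m^2 - 2m + 3)) + (20m^3 + 27m^2 + 13m + 5).
Simplifying, A(m+1) = (m + 1)(5m^3 + 14m^2 + 11m + 5) = (m+1)(5(m+1)^3 - (m+1)^2 - 2(m+1) + 3),
which is the closed form with r = m+1.
By the principle of mathematical induction, the result holds for all r ≥ 1.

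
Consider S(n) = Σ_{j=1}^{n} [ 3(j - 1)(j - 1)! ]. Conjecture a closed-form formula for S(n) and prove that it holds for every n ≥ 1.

S(n) = 3n! - 3

We claim S(n) = 3n! - 3 for all n ≥ 1.
For the base case n = 1: S(1) = 0, and the closed form gives 0. They agree.
Inductive step: suppose the statement holds for some j ≥ 1, so S(j) = 3j! - 3.
Then S(j+1) = S(j) + (3j·j!) = (3j! - 3) + (3j·j!).
Simplifying, S(j+1) = 3(j+1)! - 3,
which is the closed form with n = j+1.
By induction, the statement is established for all n ≥ 1.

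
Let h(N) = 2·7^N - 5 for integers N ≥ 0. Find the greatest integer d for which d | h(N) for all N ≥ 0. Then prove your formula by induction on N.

d = 3

Computing the first values: h(0) = -3 and h(1) = 9; gcd(-3, 9) = 3, so d ≤ 3.
We prove 3 | 2·7^N - 5 for all N ≥ 0 by induction on N.
Base step (N = 0): h(0) = -3 = 3·(-1), so 3 | h(0).
Suppose the result is true for N = m, i.e. 3 | h(m). Then
h(m+1) = 2·7^(m+1) - 5 = 7·(2·7^m - 5) + 30 = 7·h(m) + 30. The first term is divisible by 3 by the inductive hypothesis, and 30 is divisible by 3. Hence 3 | h(m+1).
Hence, by induction on N, the claim holds for every N ≥ 0.
Therefore the largest such d is 3.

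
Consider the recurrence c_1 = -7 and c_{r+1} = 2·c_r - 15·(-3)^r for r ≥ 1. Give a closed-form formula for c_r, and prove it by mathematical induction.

c_r = -(-3)^(r + 1) + 2^r

Computing the first terms: c_1 = -7, c_2 = 31, c_3 = -73. This suggests c_r = -(-3)^(r + 1) + 2^r.
When r = 1: the formula gives -7 = -7 = c_1.
For the inductive step, assume it holds for an arbitrary p ≥ 1, so c_p = -(-3)^(p + 1) + 2^p.
Then c_{p+1} = 2·c_p - 15·(-3)^p = 2·(-(-3)^(p + 1) + 2^p) - 15·(-3)^p = -(-3)^(p + 2) + 2^(p + 1) = -(-3)^((p+1) + 1) + 2^(p+1),
which is the claimed formula at r = p+1.
By the principle of mathematical induction, the result holds for all r ≥ 1.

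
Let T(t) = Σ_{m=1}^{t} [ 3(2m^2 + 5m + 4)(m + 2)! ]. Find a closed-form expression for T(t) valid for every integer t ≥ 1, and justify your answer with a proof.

We claim T(t) = (6t + 3)(t + 3)! - 18 for all t ≥ 1.
Base step (t = 1): T(1) = 198, and the closed form gives 198. They agree.
Suppose the result is true for t = m, so T(m) = (6m + 3)(m + 3)! - 18.
Then T(m+1) = T(m) + (3(2m^2 + 9m + 11)(m + 3)!) = ((6m + 3)(m + 3)! - 18) + (3(2m^2 + 9m + 11)(m + 3)!).
Simplifying, T(m+1) = (6(m+1) + 3)((m+1) + 3)! - 18,
which is the closed form with t = m+1.
By induction, the statement is established for all t ≥ 1.

T(t) = (6t + 3)(t + 3)! - 18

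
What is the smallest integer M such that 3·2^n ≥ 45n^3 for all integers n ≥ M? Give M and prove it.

At n = 15: 98304 < 151875, so the inequality fails and M ≥ 16. We prove 3·2^n ≥ 45n^3 for all n ≥ 16.
Base case (n = 16): 3·2^n = 196608 and 45n^3 = 184320, so 196608 ≥ 184320.
Inductive step: suppose the statement holds for some i ≥ 16, so 3·2^i ≥ 45i^3.
Then 3·2^(i + 1) = 2·(3·2^i) ≥ 2·(45i^3).
Also, for i ≥ 16 we have 2·(45i^3) ≥ 45(i+1)^3, since 2 ≥ (1 + 1/i)^3 for all i ≥ 16.
Combining, 3·2^(i + 1) ≥ 45(i+1)^3.
By induction, the statement is established for all n ≥ 16.
Hence the smallest such M is 16.

M = 16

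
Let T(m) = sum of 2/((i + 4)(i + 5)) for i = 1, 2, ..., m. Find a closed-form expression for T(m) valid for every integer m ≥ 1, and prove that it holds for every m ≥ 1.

T(m) = 2m/(5(m + 5))

We claim T(m) = 2m/(5(m + 5)) for all m ≥ 1.
Base step (m = 1): T(1) = 1/15, and the closed form gives 1/15. They agree.
Inductive step: suppose the statement holds for some i ≥ 1, so T(i) = 2i/(5(i + 5)).
Then T(i+1) = T(i) + (2/((i + 5)(i + 6))) = (2i/(5(i + 5))) + (2/((i + 5)(i + 6))).
Simplifying, T(i+1) = 2(i + 1)/(5(i + 6)) = 2(i+1)/(5((i+1) + 5)),
which is the closed form with m = i+1.
By induction, the statement is established for all m ≥ 1.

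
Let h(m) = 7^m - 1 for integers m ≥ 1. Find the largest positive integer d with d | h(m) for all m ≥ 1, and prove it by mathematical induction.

d = 6

Computing the first values: h(1) = 6 and h(2) = 48; gcd(6, 48) = 6, so d ≤ 6.
We prove 6 | 7^m - 1 for all m ≥ 1 by induction on m.
Base case (m = 1): h(1) = 6 = 6·(1), so 6 | h(1).
Inductive step: suppose the statement holds for some r ≥ 1, i.e. 6 | h(r). Then
7^{r+1} − 1^{r+1} = 7·7^r − 1·1^r = 7·(7^r − 1^r) + (6)·1^r. The first term is divisible by 6 by the inductive hypothesis, and the second term (6)·1^r is divisible by 6 since 6 | 6. Hence 6 | h(r+1).
This completes the induction.
Therefore the largest such d is 6.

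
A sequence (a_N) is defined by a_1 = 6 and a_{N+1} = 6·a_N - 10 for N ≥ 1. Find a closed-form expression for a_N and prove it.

a_N = 4·6^(N - 1) + 2

Computing the first terms: a_1 = 6, a_2 = 26, a_3 = 146. This suggests a_N = 4·6^(N - 1) + 2.
For the base case N = 1: the formula gives 6 = 6 = a_1.
Inductive step: suppose the statement holds for some r ≥ 1, so a_r = 4·6^(r - 1) + 2.
Then a_{r+1} = 6·a_r - 10 = 6·(4·6^(r - 1) + 2) - 10 = 4·6^r + 2 = 4·6^((r+1) - 1) + 2,
which is the claimed formula at N = r+1.
This completes the induction.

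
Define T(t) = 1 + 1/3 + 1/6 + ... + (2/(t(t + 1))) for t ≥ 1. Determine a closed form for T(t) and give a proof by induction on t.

We claim T(t) = 2t/(t + 1) for all t ≥ 1.
When t = 1: T(1) = 1, and the closed form gives 1. They agree.
For the inductive step, assume it holds for an arbitrary k ≥ 1, so T(k) = 2k/(k + 1).
Then T(k+1) = T(k) + (2/((k + 1)(k + 2))) = (2k/(k + 1)) + (2/((k + 1)(k + 2))).
Simplifying, T(k+1) = 2(k + 1)/(k + 2) = 2(k+1)/((k+1) + 1),
which is the closed form with t = k+1.
Hence, by induction on t, the claim holds for every t ≥ 1.

T(t) = 2t/(t + 1)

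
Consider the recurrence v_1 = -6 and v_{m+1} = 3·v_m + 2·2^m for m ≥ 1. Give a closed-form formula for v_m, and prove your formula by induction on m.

Computing the first terms: v_1 = -6, v_2 = -14, v_3 = -34. This suggests v_m = -2^(m + 1) - 2·3^(m - 1).
Base step (m = 1): the formula gives -6 = -6 = v_1.
Suppose the result is true for m = r, so v_r = -2^(r + 1) - 2·3^(r - 1).
Then v_{r+1} = 3·v_r + 2·2^r = 3·(-2^(r + 1) - 2·3^(r - 1)) + 2·2^r = -2^(r + 2) - 2·3^r = -2^((r+1) + 1) - 2·3^((r+1) - 1),
which is the claimed formula at m = r+1.
By the principle of mathematical induction, the result holds for all m ≥ 1.

v_m = -2^(m + 1) - 2·3^(m - 1)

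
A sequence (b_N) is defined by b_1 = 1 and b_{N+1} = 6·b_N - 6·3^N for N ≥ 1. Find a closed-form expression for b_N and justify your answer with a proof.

b_N = 2·3^N - 5·6^(N - 1)

Computing the first terms: b_1 = 1, b_2 = -12, b_3 = -126. This suggests b_N = 2·3^N - 5·6^(N - 1).
Base case (N = 1): the formula gives 1 = 1 = b_1.
For the inductive step, assume it holds for an arbitrary r ≥ 1, so b_r = 2·3^r - 5·6^(r - 1).
Then b_{r+1} = 6·b_r - 6·3^r = 6·(2·3^r - 5·6^(r - 1)) - 6·3^r = 2·3^(r + 1) - 5·6^r = 2·3^(r+1) - 5·6^((r+1) - 1),
which is the claimed formula at N = r+1.
Hence, by induction on N, the claim holds for every N ≥ 1.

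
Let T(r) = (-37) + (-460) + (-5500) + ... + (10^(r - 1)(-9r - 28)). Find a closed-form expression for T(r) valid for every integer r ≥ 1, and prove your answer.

T(r) = -10^r(r + 3) + 3

We claim T(r) = -10^r(r + 3) + 3 for all r ≥ 1.
For the base case r = 1: T(1) = -37, and the closed form gives -37. They agree.
Inductive step: assume the claim holds for r = m, so T(m) = -10^m(m + 3) + 3.
Then T(m+1) = T(m) + (10^m(-9m - 37)) = (-10^m(m + 3) + 3) + (10^m(-9m - 37)).
Simplifying, T(m+1) = -10·10^m·m - 40·10^m + 3 = -10^(m+1)((m+1) + 3) + 3,
which is the closed form with r = m+1.
This completes the induction.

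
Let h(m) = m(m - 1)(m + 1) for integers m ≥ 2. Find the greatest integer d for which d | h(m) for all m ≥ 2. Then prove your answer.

Computing the first values: h(2) = 6 and h(3) = 24; gcd(6, 24) = 6, so d ≤ 6.
We prove 6 | m(m - 1)(m + 1) for all m ≥ 2 by induction on m.
Base step (m = 2): h(2) = 6 = 6·(1), so 6 | h(2).
For the inductive step, assume it holds for an arbitrary k ≥ 2, i.e. 6 | h(k). Then
h(k+1) − h(k) = k·(k+1)·(k+2) − (k-1)·k·(k+1) = k·(k+1)·[(k+2) − (k-1)] = 3·k·(k+1). The product of 2 consecutive integers is divisible by (2)! = 2, so h(k+1) − h(k) is divisible by 3·2 = 6. By the inductive hypothesis 6 | h(k), hence 6 | h(k+1).
Hence, by induction on m, the claim holds for every m ≥ 2.
Therefore the largest such d is 6.

d = 6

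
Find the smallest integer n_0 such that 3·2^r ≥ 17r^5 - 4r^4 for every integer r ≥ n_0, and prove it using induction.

At r = 25: 100663296 < 164453125, so the inequality fails and n_0 ≥ 26. We prove 3·2^r ≥ 17r^5 - 4r^4 for all r ≥ 26.
When r = 26: 3·2^r = 201326592 and 17r^5 - 4r^4 = 200155488, so 201326592 ≥ 200155488.
Suppose the result is true for r = j, so 3·2^j ≥ 17j^5 - 4j^4.
Then 3·2^(j + 1) = 2·(3·2^j) ≥ 2·(17j^5 - 4j^4).
Also, for j ≥ 26 we have 2·(17j^5 - 4j^4) ≥ 17(j+1)^5 - 4(j+1)^4, since 2·(17j^5 - 4j^4) − (17(j+1)^5 - 4(j+1)^4) = 17j^5 - 89j^4 - 154j^3 - 146j^2 - 69j - 13, which is nonnegative for all j ≥ 26.
Combining, 3·2^(j + 1) ≥ 17(j+1)^5 - 4(j+1)^4.
Hence, by induction on r, the claim holds for every r ≥ 26.
Hence the smallest such n_0 is 26.

n_0 = 26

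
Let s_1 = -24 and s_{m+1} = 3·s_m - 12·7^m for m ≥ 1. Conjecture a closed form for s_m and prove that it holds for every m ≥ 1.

Computing the first terms: s_1 = -24, s_2 = -156, s_3 = -1056. This suggests s_m = -3^m - 3·7^m.
Base case (m = 1): the formula gives -24 = -24 = s_1.
Inductive step: assume the claim holds for m = j, so s_j = -3^j - 3·7^j.
Then s_{j+1} = 3·s_j - 12·7^j = 3·(-3^j - 3·7^j) - 12·7^j = -3^(j + 1) - 3·7^(j + 1),
which is the claimed formula at m = j+1.
By the principle of mathematical induction, the result holds for all m ≥ 1.

s_m = -3^m - 3·7^m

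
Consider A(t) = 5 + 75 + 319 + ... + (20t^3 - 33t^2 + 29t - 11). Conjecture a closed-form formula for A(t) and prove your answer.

A(t) = t(5t^3 - t^2 + 3t - 2)

We claim A(t) = t(5t^3 - t^2 + 3t - 2) for all t ≥ 1.
For the base case t = 1: A(1) = 5, and the closed form gives 5. They agree.
For the inductive step, assume it holds for an arbitrary k ≥ 1, so A(k) = k(5k^3 - k^2 + 3k - 2).
Then A(k+1) = A(k) + (20k^3 + 27k^2 + 23k + 5) = (k(5k^3 - k^2 + 3k - 2)) + (20k^3 + 27k^2 + 23k + 5).
Simplifying, A(k+1) = (k + 1)(5k^3 + 14k^2 + 16k + 5) = (k+1)(5(k+1)^3 - (k+1)^2 + 3(k+1) - 2),
which is the closed form with t = k+1.
Hence, by induction on t, the claim holds for every t ≥ 1.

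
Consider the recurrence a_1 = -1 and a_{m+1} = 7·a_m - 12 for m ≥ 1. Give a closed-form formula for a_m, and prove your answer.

a_m = -3·7^(m - 1) + 2

Computing the first terms: a_1 = -1, a_2 = -19, a_3 = -145. This suggests a_m = -3·7^(m - 1) + 2.
Base case (m = 1): the formula gives -1 = -1 = a_1.
Suppose the result is true for m = j, so a_j = -3·7^(j - 1) + 2.
Then a_{j+1} = 7·a_j - 12 = 7·(-3·7^(j - 1) + 2) - 12 = -3·7^j + 2 = -3·7^((j+1) - 1) + 2,
which is the claimed formula at m = j+1.
This completes the induction.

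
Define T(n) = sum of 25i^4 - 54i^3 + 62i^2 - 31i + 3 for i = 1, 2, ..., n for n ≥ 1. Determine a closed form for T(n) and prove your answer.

T(n) = n(5n^4 - n^3 + 2n^2 + 2n - 3)

We claim T(n) = n(5n^4 - n^3 + 2n^2 + 2n - 3) for all n ≥ 1.
For the base case n = 1: T(1) = 5, and the closed form gives 5. They agree.
For the inductive step, assume it holds for an arbitrary i ≥ 1, so T(i) = i(5i^4 - i^3 + 2i^2 + 2i - 3).
Then T(i+1) = T(i) + (25i^4 + 46i^3 + 50i^2 + 31i + 5) = (i(5i^4 - i^3 + 2i^2 + 2i - 3)) + (25i^4 + 46i^3 + 50i^2 + 31i + 5).
Simplifying, T(i+1) = (i + 1)(5i^4 + 19i^3 + 29i^2 + 23i + 5) = (i+1)(5(i+1)^4 - (i+1)^3 + 2(i+1)^2 + 2(i+1) - 3),
which is the closed form with n = i+1.
By induction, the statement is established for all n ≥ 1.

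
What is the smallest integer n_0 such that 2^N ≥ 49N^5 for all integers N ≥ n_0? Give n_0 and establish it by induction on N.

n_0 = 31

At N = 30: 1073741824 < 1190700000, so the inequality fails and n_0 ≥ 31. We prove 2^N ≥ 49N^5 for all N ≥ 31.
For the base case N = 31: 2^N = 2147483648 and 49N^5 = 1402828399, so 2147483648 ≥ 1402828399.
Inductive step: assume the claim holds for N = i, so 2^i ≥ 49i^5.
Then 2^(i + 1) = 2·(2^i) ≥ 2·(49i^5).
Also, for i ≥ 31 we have 2·(49i^5) ≥ 49(i+1)^5, since 2 ≥ (1 + 1/i)^5 for all i ≥ 31.
Combining, 2^(i + 1) ≥ 49(i+1)^5.
By induction, the statement is established for all N ≥ 31.
Hence the smallest such n_0 is 31.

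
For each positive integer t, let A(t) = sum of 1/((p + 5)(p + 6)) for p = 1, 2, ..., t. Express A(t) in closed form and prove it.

A(t) = t/(6(t + 6))

We claim A(t) = t/(6(t + 6)) for all t ≥ 1.
For the base case t = 1: A(1) = 1/42, and the closed form gives 1/42. They agree.
For the inductive step, assume it holds for an arbitrary p ≥ 1, so A(p) = p/(6(p + 6)).
Then A(p+1) = A(p) + (1/((p + 6)(p + 7))) = (p/(6(p + 6))) + (1/((p + 6)(p + 7))).
Simplifying, A(p+1) = (p + 1)/(6(p + 7)) = (p+1)/(6((p+1) + 6)),
which is the closed form with t = p+1.
By the principle of mathematical induction, the result holds for all t ≥ 1.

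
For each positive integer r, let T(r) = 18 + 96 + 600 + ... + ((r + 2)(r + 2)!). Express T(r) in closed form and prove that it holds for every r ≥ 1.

T(r) = (r + 3)! - 6

We claim T(r) = (r + 3)! - 6 for all r ≥ 1.
Base step (r = 1): T(1) = 18, and the closed form gives 18. They agree.
Inductive step: suppose the statement holds for some k ≥ 1, so T(k) = (k + 3)! - 6.
Then T(k+1) = T(k) + ((k + 3)(k + 3)!) = ((k + 3)! - 6) + ((k + 3)(k + 3)!).
Simplifying, T(k+1) = ((k+1) + 3)! - 6,
which is the closed form with r = k+1.
By induction, the statement is established for all r ≥ 1.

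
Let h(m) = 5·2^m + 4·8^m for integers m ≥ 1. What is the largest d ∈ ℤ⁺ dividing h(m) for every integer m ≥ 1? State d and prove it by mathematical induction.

Computing the first values: h(1) = 42 and h(2) = 276; gcd(42, 276) = 6, so d ≤ 6.
We prove 6 | 5·2^m + 4·8^m for all m ≥ 1 by induction on m.
Base step (m = 1): h(1) = 42 = 6·(7), so 6 | h(1).
Inductive step: suppose the statement holds for some j ≥ 1, i.e. 6 | h(j). Then
h(j+1) − 8·h(j) = (5·2^(j+1) + 4·8^(j+1)) − 8·(5·2^j + 4·8^j) = (5)·2^j·(2 − 8) = (-30)·2^j. Since 6 | h(j) by the inductive hypothesis, 6 | 8·h(j); and 6 | -30 since -30 = 6·-5. Therefore 6 | h(j+1).
Hence, by induction on m, the claim holds for every m ≥ 1.
Therefore the largest such d is 6.

d = 6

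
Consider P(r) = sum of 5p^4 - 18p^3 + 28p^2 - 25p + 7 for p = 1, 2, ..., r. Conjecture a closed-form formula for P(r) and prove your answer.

P(r) = r(r^4 - 2r^3 + 2r^2 - 3r - 1)

We claim P(r) = r(r^4 - 2r^3 + 2r^2 - 3r - 1) for all r ≥ 1.
Base case (r = 1): P(1) = -3, and the closed form gives -3. They agree.
For the inductive step, assume it holds for an arbitrary p ≥ 1, so P(p) = p(p^4 - 2p^3 + 2p^2 - 3p - 1).
Then P(p+1) = P(p) + (5p^4 + 2p^3 + 4p^2 - 3p - 3) = (p(p^4 - 2p^3 + 2p^2 - 3p - 1)) + (5p^4 + 2p^3 + 4p^2 - 3p - 3).
Simplifying, P(p+1) = (p + 1)(p^4 + 2p^3 + 2p^2 - p - 3) = (p+1)((p+1)^4 - 2(p+1)^3 + 2(p+1)^2 - 3(p+1) - 1),
which is the closed form with r = p+1.
By induction, the statement is established for all r ≥ 1.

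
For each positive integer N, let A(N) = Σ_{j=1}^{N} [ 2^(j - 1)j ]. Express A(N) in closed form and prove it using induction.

We claim A(N) = 2^N(N - 1) + 1 for all N ≥ 1.
Base step (N = 1): A(1) = 1, and the closed form gives 1. They agree.
Inductive step: assume the claim holds for N = j, so A(j) = 2^j(j - 1) + 1.
Then A(j+1) = A(j) + (2^j(j + 1)) = (2^j(j - 1) + 1) + (2^j(j + 1)).
Simplifying, A(j+1) = 2^(j + 1)j + 1 = 2^(j+1)((j+1) - 1) + 1,
which is the closed form with N = j+1.
Hence, by induction on N, the claim holds for every N ≥ 1.

A(N) = 2^N(N - 1) + 1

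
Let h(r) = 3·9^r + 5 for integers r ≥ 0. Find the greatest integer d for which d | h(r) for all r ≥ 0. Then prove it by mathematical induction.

Computing the first values: h(0) = 8 and h(1) = 32; gcd(8, 32) = 8, so d ≤ 8.
We prove 8 | 3·9^r + 5 for all r ≥ 0 by induction on r.
Base case (r = 0): h(0) = 8 = 8·(1), so 8 | h(0).
Inductive step: suppose the statement holds for some k ≥ 0, i.e. 8 | h(k). Then
h(k+1) = 3·9^(k+1) + 5 = 9·(3·9^k + 5) - 40 = 9·h(k) - 40. The first term is divisible by 8 by the inductive hypothesis, and -40 is divisible by 8. Hence 8 | h(k+1).
By the principle of mathematical induction, the result holds for all r ≥ 0.
Therefore the largest such d is 8.

d = 8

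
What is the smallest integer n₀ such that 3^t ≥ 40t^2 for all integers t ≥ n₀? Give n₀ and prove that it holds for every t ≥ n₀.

n₀ = 7

At t = 6: 729 < 1440, so the inequality fails and n₀ ≥ 7. We prove 3^t ≥ 40t^2 for all t ≥ 7.
Base step (t = 7): 3^t = 2187 and 40t^2 = 1960, so 2187 ≥ 1960.
Inductive step: assume the claim holds for t = j, so 3^j ≥ 40j^2.
Then 3^(j + 1) = 3·(3^j) ≥ 3·(40j^2).
Also, for j ≥ 7 we have 3·(40j^2) ≥ 40(j+1)^2, since 3 ≥ (1 + 1/j)^2 for all j ≥ 7.
Combining, 3^(j + 1) ≥ 40(j+1)^2.
By the principle of mathematical induction, the result holds for all t ≥ 7.
Hence the smallest such n₀ is 7.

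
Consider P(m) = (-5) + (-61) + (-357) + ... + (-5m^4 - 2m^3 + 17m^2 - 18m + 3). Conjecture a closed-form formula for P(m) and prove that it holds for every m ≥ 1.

P(m) = -m(m^4 + 3m^3 - 3m^2 + m + 3)

We claim P(m) = -m(m^4 + 3m^3 - 3m^2 + m + 3) for all m ≥ 1.
When m = 1: P(1) = -5, and the closed form gives -5. They agree.
Inductive step: suppose the statement holds for some p ≥ 1, so P(p) = p(-p^4 - 3p^3 + 3p^2 - p - 3).
Then P(p+1) = P(p) + (-5p^4 - 22p^3 - 19p^2 - 10p - 5) = (p(-p^4 - 3p^3 + 3p^2 - p - 3)) + (-5p^4 - 22p^3 - 19p^2 - 10p - 5).
Simplifying, P(p+1) = -(p + 1)(p^4 + 7p^3 + 12p^2 + 8p + 5) = -(p+1)((p+1)^4 + 3(p+1)^3 - 3(p+1)^2 + (p+1) + 3),
which is the closed form with m = p+1.
This completes the induction.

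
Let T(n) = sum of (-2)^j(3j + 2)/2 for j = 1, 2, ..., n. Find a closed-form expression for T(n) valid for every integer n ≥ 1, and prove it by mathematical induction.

T(n) = (-2)^n(n + 1) - 1

We claim T(n) = (-2)^n(n + 1) - 1 for all n ≥ 1.
For the base case n = 1: T(1) = -5, and the closed form gives -5. They agree.
For the inductive step, assume it holds for an arbitrary j ≥ 1, so T(j) = (-2)^j(j + 1) - 1.
Then T(j+1) = T(j) + ((-2)^j(-3j - 5)) = ((-2)^j(j + 1) - 1) + ((-2)^j(-3j - 5)).
Simplifying, T(j+1) = -2(-2)^j·j - 4(-2)^j - 1 = (-2)^(j+1)((j+1) + 1) - 1,
which is the closed form with n = j+1.
By the principle of mathematical induction, the result holds for all n ≥ 1.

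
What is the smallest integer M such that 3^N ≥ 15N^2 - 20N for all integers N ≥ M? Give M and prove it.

M = 6

At N = 5: 243 < 275, so the inequality fails and M ≥ 6. We prove 3^N ≥ 15N^2 - 20N for all N ≥ 6.
For the base case N = 6: 3^N = 729 and 15N^2 - 20N = 420, so 729 ≥ 420.
For the inductive step, assume it holds for an arbitrary j ≥ 6, so 3^j ≥ 15j^2 - 20j.
Then 3^(j + 1) = 3·(3^j) ≥ 3·(15j^2 - 20j).
Also, for j ≥ 6 we have 3·(15j^2 - 20j) ≥ 15(j+1)^2 - 20(j+1), since 3·(15j^2 - 20j) − (15(j+1)^2 - 20(j+1)) = 30j^2 - 70j + 5, which is nonnegative for all j ≥ 6.
Combining, 3^(j + 1) ≥ 15(j+1)^2 - 20(j+1).
This completes the induction.
Hence the smallest such M is 6.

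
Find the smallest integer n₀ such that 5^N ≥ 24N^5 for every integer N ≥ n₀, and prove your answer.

n₀ = 9

At N = 8: 390625 < 786432, so the inequality fails and n₀ ≥ 9. We prove 5^N ≥ 24N^5 for all N ≥ 9.
When N = 9: 5^N = 1953125 and 24N^5 = 1417176, so 1953125 ≥ 1417176.
Suppose the result is true for N = m, so 5^m ≥ 24m^5.
Then 5^(m + 1) = 5·(5^m) ≥ 5·(24m^5).
Also, for m ≥ 9 we have 5·(24m^5) ≥ 24(m+1)^5, since 5 ≥ (1 + 1/m)^5 for all m ≥ 9.
Combining, 5^(m + 1) ≥ 24(m+1)^5.
Hence, by induction on N, the claim holds for every N ≥ 9.
Hence the smallest such n₀ is 9.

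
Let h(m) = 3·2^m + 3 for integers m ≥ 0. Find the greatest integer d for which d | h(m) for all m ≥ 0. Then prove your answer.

Computing the first values: h(0) = 6 and h(1) = 9; gcd(6, 9) = 3, so d ≤ 3.
We prove 3 | 3·2^m + 3 for all m ≥ 0 by induction on m.
Base step (m = 0): h(0) = 6 = 3·(2), so 3 | h(0).
Inductive step: assume the claim holds for m = i, i.e. 3 | h(i). Then
h(i+1) = 3·2^(i+1) + 3 = 2·(3·2^i + 3) - 3 = 2·h(i) - 3. The first term is divisible by 3 by the inductive hypothesis, and -3 is divisible by 3. Hence 3 | h(i+1).
Hence, by induction on m, the claim holds for every m ≥ 0.
Therefore the largest such d is 3.

d = 3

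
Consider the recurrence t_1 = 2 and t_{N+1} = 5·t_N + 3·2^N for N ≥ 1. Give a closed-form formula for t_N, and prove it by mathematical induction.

t_N = -2^N + 4·5^(N - 1)

Computing the first terms: t_1 = 2, t_2 = 16, t_3 = 92. This suggests t_N = -2^N + 4·5^(N - 1).
Base case (N = 1): the formula gives 2 = 2 = t_1.
Suppose the result is true for N = m, so t_m = -2^m + 4·5^(m - 1).
Then t_{m+1} = 5·t_m + 3·2^m = 5·(-2^m + 4·5^(m - 1)) + 3·2^m = -2^(m + 1) + 4·5^m = -2^(m+1) + 4·5^((m+1) - 1),
which is the claimed formula at N = m+1.
By the principle of mathematical induction, the result holds for all N ≥ 1.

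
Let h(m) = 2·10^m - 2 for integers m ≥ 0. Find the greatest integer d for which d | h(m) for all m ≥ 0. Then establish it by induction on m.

d = 18

Computing the first values: h(0) = 0 and h(1) = 18; gcd(0, 18) = 18, so d ≤ 18.
We prove 18 | 2·10^m - 2 for all m ≥ 0 by induction on m.
For the base case m = 0: h(0) = 0 = 18·(0), so 18 | h(0).
For the inductive step, assume it holds for an arbitrary i ≥ 0, i.e. 18 | h(i). Then
h(i+1) = 2·10^(i+1) - 2 = 10·(2·10^i - 2) + 18 = 10·h(i) + 18. The first term is divisible by 18 by the inductive hypothesis, and 18 is divisible by 18. Hence 18 | h(i+1).
This completes the induction.
Therefore the largest such d is 18.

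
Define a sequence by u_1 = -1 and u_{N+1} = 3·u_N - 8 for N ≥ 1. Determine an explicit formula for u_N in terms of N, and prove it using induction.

u_N = -5·3^(N - 1) + 4

Computing the first terms: u_1 = -1, u_2 = -11, u_3 = -41. This suggests u_N = -5·3^(N - 1) + 4.
Base step (N = 1): the formula gives -1 = -1 = u_1.
For the inductive step, assume it holds for an arbitrary r ≥ 1, so u_r = -5·3^(r - 1) + 4.
Then u_{r+1} = 3·u_r - 8 = 3·(-5·3^(r - 1) + 4) - 8 = -5·3^r + 4 = -5·3^((r+1) - 1) + 4,
which is the claimed formula at N = r+1.
By the principle of mathematical induction, the result holds for all N ≥ 1.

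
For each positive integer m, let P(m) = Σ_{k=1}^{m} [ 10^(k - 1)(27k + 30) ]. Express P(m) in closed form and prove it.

P(m) = 3·10^m(m + 1) - 3

We claim P(m) = 3·10^m(m + 1) - 3 for all m ≥ 1.
When m = 1: P(1) = 57, and the closed form gives 57. They agree.
Suppose the result is true for m = k, so P(k) = 3·10^k(k + 1) - 3.
Then P(k+1) = P(k) + (10^k(27k + 57)) = (3·10^k(k + 1) - 3) + (10^k(27k + 57)).
Simplifying, P(k+1) = 30·10^k·k + 60·10^k - 3 = 3·10^(k+1)((k+1) + 1) - 3,
which is the closed form with m = k+1.
By induction, the statement is established for all m ≥ 1.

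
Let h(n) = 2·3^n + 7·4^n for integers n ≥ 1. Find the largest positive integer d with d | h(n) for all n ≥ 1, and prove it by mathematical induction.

Computing the first values: h(1) = 34 and h(2) = 130; gcd(34, 130) = 2, so d ≤ 2.
We prove 2 | 2·3^n + 7·4^n for all n ≥ 1 by induction on n.
When n = 1: h(1) = 34 = 2·(17), so 2 | h(1).
Inductive step: assume the claim holds for n = k, i.e. 2 | h(k). Then
h(k+1) − 4·h(k) = (2·3^(k+1) + 7·4^(k+1)) − 4·(2·3^k + 7·4^k) = (2)·3^k·(3 − 4) = (-2)·3^k. Since 2 | h(k) by the inductive hypothesis, 2 | 4·h(k); and 2 | -2 since -2 = 2·-1. Therefore 2 | h(k+1).
Hence, by induction on n, the claim holds for every n ≥ 1.
Therefore the largest such d is 2.

d = 2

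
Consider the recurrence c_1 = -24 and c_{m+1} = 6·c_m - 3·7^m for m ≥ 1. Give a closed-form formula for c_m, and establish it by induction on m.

Computing the first terms: c_1 = -24, c_2 = -165, c_3 = -1137. This suggests c_m = -3·6^(m - 1) - 3·7^m.
When m = 1: the formula gives -24 = -24 = c_1.
Inductive step: assume the claim holds for m = i, so c_i = -3·6^(i - 1) - 3·7^i.
Then c_{i+1} = 6·c_i - 3·7^i = 6·(-3·6^(i - 1) - 3·7^i) - 3·7^i = -3·6^i - 3·7^(i + 1) = -3·6^((i+1) - 1) - 3·7^(i+1),
which is the claimed formula at m = i+1.
This completes the induction.

c_m = -3·6^(m - 1) - 3·7^m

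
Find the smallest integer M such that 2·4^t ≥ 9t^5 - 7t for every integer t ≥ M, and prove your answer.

At t = 9: 524288 < 531378, so the inequality fails and M ≥ 10. We prove 2·4^t ≥ 9t^5 - 7t for all t ≥ 10.
When t = 10: 2·4^t = 2097152 and 9t^5 - 7t = 899930, so 2097152 ≥ 899930.
Inductive step: assume the claim holds for t = k, so 2·4^k ≥ 9k^5 - 7k.
Then 2·4^(k + 1) = 4·(2·4^k) ≥ 4·(9k^5 - 7k).
Also, for k ≥ 10 we have 4·(9k^5 - 7k) ≥ 9(k+1)^5 - 7(k+1), since 4·(9k^5 - 7k) − (9(k+1)^5 - 7(k+1)) = 27k^5 - 45k^4 - 90k^3 - 90k^2 - 66k - 2, which is nonnegative for all k ≥ 10.
Combining, 2·4^(k + 1) ≥ 9(k+1)^5 - 7(k+1).
By induction, the statement is established for all t ≥ 10.
Hence the smallest such M is 10.

M = 10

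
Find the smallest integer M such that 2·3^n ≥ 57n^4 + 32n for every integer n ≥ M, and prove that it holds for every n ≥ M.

M = 13

At n = 12: 1062882 < 1182336, so the inequality fails and M ≥ 13. We prove 2·3^n ≥ 57n^4 + 32n for all n ≥ 13.
For the base case n = 13: 2·3^n = 3188646 and 57n^4 + 32n = 1628393, so 3188646 ≥ 1628393.
For the inductive step, assume it holds for an arbitrary m ≥ 13, so 2·3^m ≥ 57m^4 + 32m.
Then 2·3^(m + 1) = 3·(2·3^m) ≥ 3·(57m^4 + 32m).
Also, for m ≥ 13 we have 3·(57m^4 + 32m) ≥ 57(m+1)^4 + 32(m+1), since 3·(57m^4 + 32m) − (57(m+1)^4 + 32(m+1)) = 114m^4 - 228m^3 - 342m^2 - 164m - 89, which is nonnegative for all m ≥ 13.
Combining, 2·3^(m + 1) ≥ 57(m+1)^4 + 32(m+1).
By induction, the statement is established for all n ≥ 13.
Hence the smallest such M is 13.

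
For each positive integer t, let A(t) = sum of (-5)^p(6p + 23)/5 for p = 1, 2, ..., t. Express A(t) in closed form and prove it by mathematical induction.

A(t) = (-5)^t(t + 4) - 4

We claim A(t) = (-5)^t(t + 4) - 4 for all t ≥ 1.
Base step (t = 1): A(1) = -29, and the closed form gives -29. They agree.
For the inductive step, assume it holds for an arbitrary p ≥ 1, so A(p) = (-5)^p(p + 4) - 4.
Then A(p+1) = A(p) + ((-5)^p(-6p - 29)) = ((-5)^p(p + 4) - 4) + ((-5)^p(-6p - 29)).
Simplifying, A(p+1) = -5(-5)^p·p - 25(-5)^p - 4 = (-5)^(p+1)((p+1) + 4) - 4,
which is the closed form with t = p+1.
By induction, the statement is established for all t ≥ 1.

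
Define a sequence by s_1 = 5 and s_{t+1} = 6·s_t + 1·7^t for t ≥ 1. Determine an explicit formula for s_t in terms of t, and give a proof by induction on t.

Computing the first terms: s_1 = 5, s_2 = 37, s_3 = 271. This suggests s_t = -2·6^(t - 1) + 7^t.
Base case (t = 1): the formula gives 5 = 5 = s_1.
Inductive step: suppose the statement holds for some j ≥ 1, so s_j = -2·6^(j - 1) + 7^j.
Then s_{j+1} = 6·s_j + 1·7^j = 6·(-2·6^(j - 1) + 7^j) + 1·7^j = -2·6^j + 7^(j + 1) = -2·6^((j+1) - 1) + 7^(j+1),
which is the claimed formula at t = j+1.
By induction, the statement is established for all t ≥ 1.

s_t = -2·6^(t - 1) + 7^t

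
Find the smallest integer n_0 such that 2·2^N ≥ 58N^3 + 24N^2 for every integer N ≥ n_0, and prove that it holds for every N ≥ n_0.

n_0 = 18

At N = 17: 262144 < 291890, so the inequality fails and n_0 ≥ 18. We prove 2·2^N ≥ 58N^3 + 24N^2 for all N ≥ 18.
Base step (N = 18): 2·2^N = 524288 and 58N^3 + 24N^2 = 346032, so 524288 ≥ 346032.
Suppose the result is true for N = i, so 2·2^i ≥ 58i^3 + 24i^2.
Then 2·2^(i + 1) = 2·(2·2^i) ≥ 2·(58i^3 + 24i^2).
Also, for i ≥ 18 we have 2·(58i^3 + 24i^2) ≥ 58(i+1)^3 + 24(i+1)^2, since 2·(58i^3 + 24i^2) − (58(i+1)^3 + 24(i+1)^2) = 58i^3 - 150i^2 - 222i - 82, which is nonnegative for all i ≥ 18.
Combining, 2·2^(i + 1) ≥ 58(i+1)^3 + 24(i+1)^2.
This completes the induction.
Hence the smallest such n_0 is 18.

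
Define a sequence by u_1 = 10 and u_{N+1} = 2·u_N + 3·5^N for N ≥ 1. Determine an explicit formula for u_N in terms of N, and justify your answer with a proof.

u_N = 5·2^(N - 1) + 5^N

Computing the first terms: u_1 = 10, u_2 = 35, u_3 = 145. This suggests u_N = 5·2^(N - 1) + 5^N.
Base case (N = 1): the formula gives 10 = 10 = u_1.
Suppose the result is true for N = i, so u_i = 5·2^(i - 1) + 5^i.
Then u_{i+1} = 2·u_i + 3·5^i = 2·(5·2^(i - 1) + 5^i) + 3·5^i = 5·2^i + 5^(i + 1) = 5·2^((i+1) - 1) + 5^(i+1),
which is the claimed formula at N = i+1.
This completes the induction.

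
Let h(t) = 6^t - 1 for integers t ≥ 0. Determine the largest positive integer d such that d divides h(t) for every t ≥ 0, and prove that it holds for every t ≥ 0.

d = 5

Computing the first values: h(0) = 0 and h(1) = 5; gcd(0, 5) = 5, so d ≤ 5.
We prove 5 | 6^t - 1 for all t ≥ 0 by induction on t.
Base case (t = 0): h(0) = 0 = 5·(0), so 5 | h(0).
Suppose the result is true for t = k, i.e. 5 | h(k). Then
h(k+1) = 6^(k+1) - 1 = 6·(6^k - 1) + 5 = 6·h(k) + 5. The first term is divisible by 5 by the inductive hypothesis, and 5 is divisible by 5. Hence 5 | h(k+1).
Hence, by induction on t, the claim holds for every t ≥ 0.
Therefore the largest such d is 5.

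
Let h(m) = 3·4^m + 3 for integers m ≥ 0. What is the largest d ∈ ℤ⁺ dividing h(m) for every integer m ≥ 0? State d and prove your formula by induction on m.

Computing the first values: h(0) = 6 and h(1) = 15; gcd(6, 15) = 3, so d ≤ 3.
We prove 3 | 3·4^m + 3 for all m ≥ 0 by induction on m.
When m = 0: h(0) = 6 = 3·(2), so 3 | h(0).
Inductive step: assume the claim holds for m = i, i.e. 3 | h(i). Then
h(i+1) = 3·4^(i+1) + 3 = 4·(3·4^i + 3) - 9 = 4·h(i) - 9. The first term is divisible by 3 by the inductive hypothesis, and -9 is divisible by 3. Hence 3 | h(i+1).
By induction, the statement is established for all m ≥ 0.
Therefore the largest such d is 3.

d = 3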